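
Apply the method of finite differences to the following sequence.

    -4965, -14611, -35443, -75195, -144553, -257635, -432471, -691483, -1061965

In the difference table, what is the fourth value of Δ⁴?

-4392

First differences: -9646, -20832, -39752, -69358, -113082, -174836, -259012, -370482
Second differences: -11186, -18920, -29606, -43724, -61754, -84176, -111470
Third differences: -7734, -10686, -14118, -18030, -22422, -27294
Fourth differences: -2952, -3432, -3912, -4392, -4872
Fifth differences: -480, -480, -480, -480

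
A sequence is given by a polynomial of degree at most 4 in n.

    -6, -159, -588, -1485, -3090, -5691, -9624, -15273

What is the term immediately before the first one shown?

15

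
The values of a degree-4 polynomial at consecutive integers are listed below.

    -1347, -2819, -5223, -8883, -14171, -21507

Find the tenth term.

-81411

D1: -1472  -2404  -3660  -5288  -7336
D2: -932  -1256  -1628  -2048
D3: -324  -372  -420
D4: -48  -48
Fourth differences constant at -48.
-420 − 48 = -468;  -2048 − 468 = -2516;  -7336 − 2516 = -9852;  -21507 − 9852 = -31359
-468 − 48 = -516;  -2516 − 516 = -3032;  -9852 − 3032 = -12884;  -31359 − 12884 = -44243
-516 − 48 = -564;  -3032 − 564 = -3596;  -12884 − 3596 = -16480;  -44243 − 16480 = -60723
-564 − 48 = -612;  -3596 − 612 = -4208;  -16480 − 4208 = -20688;  -60723 − 20688 = -81411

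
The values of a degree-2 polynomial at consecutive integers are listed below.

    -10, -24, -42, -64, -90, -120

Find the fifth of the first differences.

First differences: -14, -18, -22, -26, -30
Second differences: -4, -4, -4, -4

-30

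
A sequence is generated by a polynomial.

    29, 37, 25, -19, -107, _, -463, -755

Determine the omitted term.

Using the first 5 terms:
Δ: 8, -12, -44, -88
Δ²: -20, -32, -44
Δ³: -12, -12
Constant third difference = -12.
Extend forward: -44 − 12 = -56;  -88 − 56 = -144;  -107 − 144 = -251

-251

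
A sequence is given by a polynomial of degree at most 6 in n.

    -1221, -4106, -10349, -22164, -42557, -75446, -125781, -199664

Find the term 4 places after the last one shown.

D1: -2885, -6243, -11815, -20393, -32889, -50335, -73883
D2: -3358, -5572, -8578, -12496, -17446, -23548
D3: -2214, -3006, -3918, -4950, -6102
D4: -792, -912, -1032, -1152
D5: -120, -120, -120
Fifth differences constant at -120.
-1152 − 120 = -1272;  -6102 − 1272 = -7374;  -23548 − 7374 = -30922;  -73883 − 30922 = -104805;  -199664 − 104805 = -304469
-1272 − 120 = -1392;  -7374 − 1392 = -8766;  -30922 − 8766 = -39688;  -104805 − 39688 = -144493;  -304469 − 144493 = -448962
-1392 − 120 = -1512;  -8766 − 1512 = -10278;  -39688 − 10278 = -49966;  -144493 − 49966 = -194459;  -448962 − 194459 = -643421
-1512 − 120 = -1632;  -10278 − 1632 = -11910;  -49966 − 11910 = -61876;  -194459 − 61876 = -256335;  -643421 − 256335 = -899756

-899756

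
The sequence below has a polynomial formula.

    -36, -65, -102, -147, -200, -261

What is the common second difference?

First differences: -29, -37, -45, -53, -61
Second differences: -8, -8, -8, -8

-8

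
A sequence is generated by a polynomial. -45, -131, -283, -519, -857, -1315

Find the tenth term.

-4707

Δ: -86  -152  -236  -338  -458
Δ²: -66  -84  -102  -120
Δ³: -18  -18  -18
Constant third difference = -18, so extend:
-120 − 18 = -138;  -458 − 138 = -596;  -1315 − 596 = -1911
-138 − 18 = -156;  -596 − 156 = -752;  -1911 − 752 = -2663
-156 − 18 = -174;  -752 − 174 = -926;  -2663 − 926 = -3589
-174 − 18 = -192;  -926 − 192 = -1118;  -3589 − 1118 = -4707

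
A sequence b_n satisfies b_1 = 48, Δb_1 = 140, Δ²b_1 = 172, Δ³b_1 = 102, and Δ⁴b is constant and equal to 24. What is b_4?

Build the table forward from the leading diagonal:
Δ⁴: 24  24  24  24
Δ³: 102  126  150  174
Δ²: 172  274  400  550
Δ: 140  312  586  986
b: 48  188  500  1086

1086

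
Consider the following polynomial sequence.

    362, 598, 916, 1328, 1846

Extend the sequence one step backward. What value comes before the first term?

196

236  318  412  518
82  94  106
12  12
The third differences are constant at 12.
Work back: 82 − 12 = 70;  236 − 70 = 166;  362 − 166 = 196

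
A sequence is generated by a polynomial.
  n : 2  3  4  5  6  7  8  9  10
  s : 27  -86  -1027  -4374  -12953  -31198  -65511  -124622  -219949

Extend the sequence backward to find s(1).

2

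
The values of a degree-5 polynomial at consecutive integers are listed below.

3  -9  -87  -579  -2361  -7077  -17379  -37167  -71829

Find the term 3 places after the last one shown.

Δ: -12  -78  -492  -1782  -4716  -10302  -19788  -34662
Δ²: -66  -414  -1290  -2934  -5586  -9486  -14874
Δ³: -348  -876  -1644  -2652  -3900  -5388
Δ⁴: -528  -768  -1008  -1248  -1488
Δ⁵: -240  -240  -240  -240
Constant fifth difference = -240, so extend:
-1488 − 240 = -1728;  -5388 − 1728 = -7116;  -14874 − 7116 = -21990;  -34662 − 21990 = -56652;  -71829 − 56652 = -128481
-1728 − 240 = -1968;  -7116 − 1968 = -9084;  -21990 − 9084 = -31074;  -56652 − 31074 = -87726;  -128481 − 87726 = -216207
-1968 − 240 = -2208;  -9084 − 2208 = -11292;  -31074 − 11292 = -42366;  -87726 − 42366 = -130092;  -216207 − 130092 = -346299

-346299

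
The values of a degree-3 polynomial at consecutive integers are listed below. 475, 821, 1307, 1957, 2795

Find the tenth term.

Δ: 346  486  650  838
Δ²: 140  164  188
Δ³: 24  24
Constant third difference = 24, so extend:
188 + 24 = 212;  838 + 212 = 1050;  2795 + 1050 = 3845
212 + 24 = 236;  1050 + 236 = 1286;  3845 + 1286 = 5131
236 + 24 = 260;  1286 + 260 = 1546;  5131 + 1546 = 6677
260 + 24 = 284;  1546 + 284 = 1830;  6677 + 1830 = 8507
284 + 24 = 308;  1830 + 308 = 2138;  8507 + 2138 = 10645

10645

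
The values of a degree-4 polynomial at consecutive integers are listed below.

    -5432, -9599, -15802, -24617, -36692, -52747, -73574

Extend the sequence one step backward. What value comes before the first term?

-2797

Δ: -4167  -6203  -8815  -12075  -16055  -20827
Δ²: -2036  -2612  -3260  -3980  -4772
Δ³: -576  -648  -720  -792
Δ⁴: -72  -72  -72
The fourth differences are constant at -72.
Work back: -576 + 72 = -504;  -2036 + 504 = -1532;  -4167 + 1532 = -2635;  -5432 + 2635 = -2797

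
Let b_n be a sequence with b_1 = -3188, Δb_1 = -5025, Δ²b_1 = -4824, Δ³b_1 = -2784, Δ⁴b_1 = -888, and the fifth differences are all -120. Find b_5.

Build the table forward from the leading diagonal:
D5: -120, -120, -120, -120, -120
D4: -888, -1008, -1128, -1248, -1368
D3: -2784, -3672, -4680, -5808, -7056
D2: -4824, -7608, -11280, -15960, -21768
D1: -5025, -9849, -17457, -28737, -44697
b: -3188, -8213, -18062, -35519, -64256

-64256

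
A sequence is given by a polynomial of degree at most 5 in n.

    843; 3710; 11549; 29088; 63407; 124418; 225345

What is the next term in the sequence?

2867 , 7839 , 17539 , 34319 , 61011 , 100927
4972 , 9700 , 16780 , 26692 , 39916
4728 , 7080 , 9912 , 13224
2352 , 2832 , 3312
480 , 480
Constant fifth difference = 480, so extend:
3312 + 480 = 3792;  13224 + 3792 = 17016;  39916 + 17016 = 56932;  100927 + 56932 = 157859;  225345 + 157859 = 383204

383204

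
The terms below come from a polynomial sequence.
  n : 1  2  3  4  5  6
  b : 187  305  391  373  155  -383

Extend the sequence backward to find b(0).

118  86  -18  -218  -538
-32  -104  -200  -320
-72  -96  -120
-24  -24
The fourth differences are constant at -24.
Work back: -72 + 24 = -48;  -32 + 48 = 16;  118 − 16 = 102;  187 − 102 = 85

85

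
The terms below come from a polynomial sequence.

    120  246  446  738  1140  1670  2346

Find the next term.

First differences: 126 , 200 , 292 , 402 , 530 , 676
Second differences: 74 , 92 , 110 , 128 , 146
Third differences: 18 , 18 , 18 , 18
Third differences constant at 18.
146 + 18 = 164;  676 + 164 = 840;  2346 + 840 = 3186

3186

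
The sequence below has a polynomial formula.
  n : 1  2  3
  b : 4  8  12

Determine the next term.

16

First differences: 4 , 4
Constant first difference = 4, so extend:
12 + 4 = 16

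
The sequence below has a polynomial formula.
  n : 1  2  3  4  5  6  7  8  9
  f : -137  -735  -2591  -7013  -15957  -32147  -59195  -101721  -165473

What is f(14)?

First differences: -598  -1856  -4422  -8944  -16190  -27048  -42526  -63752
Second differences: -1258  -2566  -4522  -7246  -10858  -15478  -21226
Third differences: -1308  -1956  -2724  -3612  -4620  -5748
Fourth differences: -648  -768  -888  -1008  -1128
Fifth differences: -120  -120  -120  -120
Constant fifth difference = -120, so extend:
-1128 − 120 = -1248;  -5748 − 1248 = -6996;  -21226 − 6996 = -28222;  -63752 − 28222 = -91974;  -165473 − 91974 = -257447
-1248 − 120 = -1368;  -6996 − 1368 = -8364;  -28222 − 8364 = -36586;  -91974 − 36586 = -128560;  -257447 − 128560 = -386007
-1368 − 120 = -1488;  -8364 − 1488 = -9852;  -36586 − 9852 = -46438;  -128560 − 46438 = -174998;  -386007 − 174998 = -561005
-1488 − 120 = -1608;  -9852 − 1608 = -11460;  -46438 − 11460 = -57898;  -174998 − 57898 = -232896;  -561005 − 232896 = -793901
-1608 − 120 = -1728;  -11460 − 1728 = -13188;  -57898 − 13188 = -71086;  -232896 − 71086 = -303982;  -793901 − 303982 = -1097883

-1097883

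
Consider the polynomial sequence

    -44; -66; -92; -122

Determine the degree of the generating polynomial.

2

D1: -22, -26, -30
D2: -4, -4
The second differences are constant, so the polynomial has degree 2.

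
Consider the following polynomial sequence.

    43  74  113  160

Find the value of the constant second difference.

8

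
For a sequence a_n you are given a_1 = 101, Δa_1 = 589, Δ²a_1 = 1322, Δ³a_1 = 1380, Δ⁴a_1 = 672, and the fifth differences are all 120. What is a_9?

172869

Build the table forward from the leading diagonal:
Δ⁵: 120, 120, 120, 120, 120, 120, 120, 120, 120
Δ⁴: 672, 792, 912, 1032, 1152, 1272, 1392, 1512, 1632
Δ³: 1380, 2052, 2844, 3756, 4788, 5940, 7212, 8604, 10116
Δ²: 1322, 2702, 4754, 7598, 11354, 16142, 22082, 29294, 37898
Δ: 589, 1911, 4613, 9367, 16965, 28319, 44461, 66543, 95837
a: 101, 690, 2601, 7214, 16581, 33546, 61865, 106326, 172869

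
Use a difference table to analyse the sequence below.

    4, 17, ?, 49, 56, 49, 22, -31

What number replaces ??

34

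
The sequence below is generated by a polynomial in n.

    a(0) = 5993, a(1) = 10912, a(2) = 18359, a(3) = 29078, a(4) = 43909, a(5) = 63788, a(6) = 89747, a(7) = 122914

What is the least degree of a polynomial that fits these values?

Δ: 4919, 7447, 10719, 14831, 19879, 25959, 33167
Δ²: 2528, 3272, 4112, 5048, 6080, 7208
Δ³: 744, 840, 936, 1032, 1128
Δ⁴: 96, 96, 96, 96
The fourth differences are constant, so the polynomial has degree 4.

4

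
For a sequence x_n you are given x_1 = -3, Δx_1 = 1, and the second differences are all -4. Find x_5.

-23

Build the table forward from the leading diagonal:
Δ²: -4, -4, -4, -4, -4
Δ: 1, -3, -7, -11, -15
x: -3, -2, -5, -12, -23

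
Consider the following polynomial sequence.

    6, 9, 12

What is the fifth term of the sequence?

18

3  3
The first differences are constant (3).
12 + 3 = 15
15 + 3 = 18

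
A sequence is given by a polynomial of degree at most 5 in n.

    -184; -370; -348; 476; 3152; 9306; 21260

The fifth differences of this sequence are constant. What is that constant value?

D1: -186, 22, 824, 2676, 6154, 11954
D2: 208, 802, 1852, 3478, 5800
D3: 594, 1050, 1626, 2322
D4: 456, 576, 696
D5: 120, 120

120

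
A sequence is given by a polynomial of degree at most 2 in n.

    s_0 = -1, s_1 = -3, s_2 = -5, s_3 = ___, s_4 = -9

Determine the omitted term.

-7

Using the first 3 terms:
First differences: -2  -2
Constant first difference = -2.
Extend forward: -5 − 2 = -7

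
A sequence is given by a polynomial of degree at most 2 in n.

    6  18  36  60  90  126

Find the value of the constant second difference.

Δ: 12, 18, 24, 30, 36
Δ²: 6, 6, 6, 6

6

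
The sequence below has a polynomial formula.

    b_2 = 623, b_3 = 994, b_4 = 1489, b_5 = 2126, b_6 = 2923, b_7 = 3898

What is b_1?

358

371  495  637  797  975
124  142  160  178
18  18  18
The third differences are constant at 18.
Work back: 124 − 18 = 106;  371 − 106 = 265;  623 − 265 = 358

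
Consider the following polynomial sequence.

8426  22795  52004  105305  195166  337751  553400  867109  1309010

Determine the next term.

D1: 14369, 29209, 53301, 89861, 142585, 215649, 313709, 441901
D2: 14840, 24092, 36560, 52724, 73064, 98060, 128192
D3: 9252, 12468, 16164, 20340, 24996, 30132
D4: 3216, 3696, 4176, 4656, 5136
D5: 480, 480, 480, 480
The fifth differences are constant (480).
5136 + 480 = 5616;  30132 + 5616 = 35748;  128192 + 35748 = 163940;  441901 + 163940 = 605841;  1309010 + 605841 = 1914851

1914851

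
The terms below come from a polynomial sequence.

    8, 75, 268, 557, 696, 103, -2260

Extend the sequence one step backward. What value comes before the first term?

1

First differences: 67  193  289  139  -593  -2363
Second differences: 126  96  -150  -732  -1770
Third differences: -30  -246  -582  -1038
Fourth differences: -216  -336  -456
Fifth differences: -120  -120
The fifth differences are constant at -120.
Work back: -216 + 120 = -96;  -30 + 96 = 66;  126 − 66 = 60;  67 − 60 = 7;  8 − 7 = 1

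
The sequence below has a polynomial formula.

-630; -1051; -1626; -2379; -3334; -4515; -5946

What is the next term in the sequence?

-7651

First differences: -421, -575, -753, -955, -1181, -1431
Second differences: -154, -178, -202, -226, -250
Third differences: -24, -24, -24, -24
Third differences constant at -24.
-250 − 24 = -274;  -1431 − 274 = -1705;  -5946 − 1705 = -7651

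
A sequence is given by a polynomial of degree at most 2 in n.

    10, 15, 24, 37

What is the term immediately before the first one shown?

9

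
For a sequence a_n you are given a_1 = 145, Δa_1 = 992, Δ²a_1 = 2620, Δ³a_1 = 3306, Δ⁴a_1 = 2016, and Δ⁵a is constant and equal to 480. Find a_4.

14287

Build the table forward from the leading diagonal:
Δ⁵: 480, 480, 480, 480
Δ⁴: 2016, 2496, 2976, 3456
Δ³: 3306, 5322, 7818, 10794
Δ²: 2620, 5926, 11248, 19066
Δ: 992, 3612, 9538, 20786
a: 145, 1137, 4749, 14287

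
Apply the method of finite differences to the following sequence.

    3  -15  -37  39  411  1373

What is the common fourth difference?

96

First differences: -18, -22, 76, 372, 962
Second differences: -4, 98, 296, 590
Third differences: 102, 198, 294
Fourth differences: 96, 96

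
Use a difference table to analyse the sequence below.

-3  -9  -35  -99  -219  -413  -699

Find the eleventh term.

-3123

First differences: -6, -26, -64, -120, -194, -286
Second differences: -20, -38, -56, -74, -92
Third differences: -18, -18, -18, -18
Third differences constant at -18.
-92 − 18 = -110;  -286 − 110 = -396;  -699 − 396 = -1095
-110 − 18 = -128;  -396 − 128 = -524;  -1095 − 524 = -1619
-128 − 18 = -146;  -524 − 146 = -670;  -1619 − 670 = -2289
-146 − 18 = -164;  -670 − 164 = -834;  -2289 − 834 = -3123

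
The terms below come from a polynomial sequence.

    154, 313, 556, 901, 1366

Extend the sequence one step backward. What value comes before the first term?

61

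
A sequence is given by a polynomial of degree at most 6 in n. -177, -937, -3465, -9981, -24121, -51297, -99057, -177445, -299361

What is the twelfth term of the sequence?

-760, -2528, -6516, -14140, -27176, -47760, -78388, -121916
-1768, -3988, -7624, -13036, -20584, -30628, -43528
-2220, -3636, -5412, -7548, -10044, -12900
-1416, -1776, -2136, -2496, -2856
-360, -360, -360, -360
The fifth differences are constant (-360).
-2856 − 360 = -3216;  -12900 − 3216 = -16116;  -43528 − 16116 = -59644;  -121916 − 59644 = -181560;  -299361 − 181560 = -480921
-3216 − 360 = -3576;  -16116 − 3576 = -19692;  -59644 − 19692 = -79336;  -181560 − 79336 = -260896;  -480921 − 260896 = -741817
-3576 − 360 = -3936;  -19692 − 3936 = -23628;  -79336 − 23628 = -102964;  -260896 − 102964 = -363860;  -741817 − 363860 = -1105677

-1105677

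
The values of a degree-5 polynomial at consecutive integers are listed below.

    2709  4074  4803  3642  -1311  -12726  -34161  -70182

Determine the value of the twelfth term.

-493446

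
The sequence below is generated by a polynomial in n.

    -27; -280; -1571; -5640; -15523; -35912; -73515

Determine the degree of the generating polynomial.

Δ: -253, -1291, -4069, -9883, -20389, -37603
Δ²: -1038, -2778, -5814, -10506, -17214
Δ³: -1740, -3036, -4692, -6708
Δ⁴: -1296, -1656, -2016
Δ⁵: -360, -360
The fifth differences are constant, so the polynomial has degree 5.

5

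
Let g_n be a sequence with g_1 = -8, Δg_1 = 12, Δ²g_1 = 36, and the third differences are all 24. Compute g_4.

160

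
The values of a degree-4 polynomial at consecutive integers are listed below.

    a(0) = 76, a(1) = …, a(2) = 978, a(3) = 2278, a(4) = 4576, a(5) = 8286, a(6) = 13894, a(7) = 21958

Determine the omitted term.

334

Using the last 6 terms:
First differences: 1300  2298  3710  5608  8064
Second differences: 998  1412  1898  2456
Third differences: 414  486  558
Fourth differences: 72  72
Constant fourth difference = 72.
Extend backward: 414 − 72 = 342;  998 − 342 = 656;  1300 − 656 = 644;  978 − 644 = 334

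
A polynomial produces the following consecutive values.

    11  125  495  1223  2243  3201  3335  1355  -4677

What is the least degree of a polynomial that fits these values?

5

114, 370, 728, 1020, 958, 134, -1980, -6032
256, 358, 292, -62, -824, -2114, -4052
102, -66, -354, -762, -1290, -1938
-168, -288, -408, -528, -648
-120, -120, -120, -120
The fifth differences are constant, so the polynomial has degree 5.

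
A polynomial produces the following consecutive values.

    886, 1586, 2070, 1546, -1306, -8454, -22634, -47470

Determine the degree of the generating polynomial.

5

700, 484, -524, -2852, -7148, -14180, -24836
-216, -1008, -2328, -4296, -7032, -10656
-792, -1320, -1968, -2736, -3624
-528, -648, -768, -888
-120, -120, -120
The fifth differences are constant, so the polynomial has degree 5.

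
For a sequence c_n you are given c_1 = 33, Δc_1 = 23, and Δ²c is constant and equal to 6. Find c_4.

120

Build the table forward from the leading diagonal:
Second differences: 6  6  6  6
First differences: 23  29  35  41
c: 33  56  85  120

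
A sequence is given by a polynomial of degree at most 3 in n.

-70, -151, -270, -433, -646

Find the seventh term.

-81  -119  -163  -213
-38  -44  -50
-6  -6
The third differences are constant (-6).
-50 − 6 = -56;  -213 − 56 = -269;  -646 − 269 = -915
-56 − 6 = -62;  -269 − 62 = -331;  -915 − 331 = -1246

-1246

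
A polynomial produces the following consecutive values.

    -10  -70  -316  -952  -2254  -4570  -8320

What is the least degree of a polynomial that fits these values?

D1: -60, -246, -636, -1302, -2316, -3750
D2: -186, -390, -666, -1014, -1434
D3: -204, -276, -348, -420
D4: -72, -72, -72
The fourth differences are constant, so the polynomial has degree 4.

4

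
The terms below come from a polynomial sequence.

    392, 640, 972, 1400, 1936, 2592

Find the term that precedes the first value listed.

216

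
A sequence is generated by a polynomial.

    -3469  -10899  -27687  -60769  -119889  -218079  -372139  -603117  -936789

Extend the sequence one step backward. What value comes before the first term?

-789

Δ: -7430, -16788, -33082, -59120, -98190, -154060, -230978, -333672
Δ²: -9358, -16294, -26038, -39070, -55870, -76918, -102694
Δ³: -6936, -9744, -13032, -16800, -21048, -25776
Δ⁴: -2808, -3288, -3768, -4248, -4728
Δ⁵: -480, -480, -480, -480
The fifth differences are constant at -480.
Work back: -2808 + 480 = -2328;  -6936 + 2328 = -4608;  -9358 + 4608 = -4750;  -7430 + 4750 = -2680;  -3469 + 2680 = -789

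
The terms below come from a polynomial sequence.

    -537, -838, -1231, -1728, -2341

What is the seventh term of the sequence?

First differences: -301 , -393 , -497 , -613
Second differences: -92 , -104 , -116
Third differences: -12 , -12
The third differences are constant (-12).
-116 − 12 = -128;  -613 − 128 = -741;  -2341 − 741 = -3082
-128 − 12 = -140;  -741 − 140 = -881;  -3082 − 881 = -3963

-3963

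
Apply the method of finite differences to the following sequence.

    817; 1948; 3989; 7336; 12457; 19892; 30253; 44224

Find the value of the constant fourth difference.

Δ: 1131, 2041, 3347, 5121, 7435, 10361, 13971
Δ²: 910, 1306, 1774, 2314, 2926, 3610
Δ³: 396, 468, 540, 612, 684
Δ⁴: 72, 72, 72, 72

72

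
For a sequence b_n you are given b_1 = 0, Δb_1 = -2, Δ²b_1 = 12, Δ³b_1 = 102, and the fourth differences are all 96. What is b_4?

Build the table forward from the leading diagonal:
D4: 96, 96, 96, 96
D3: 102, 198, 294, 390
D2: 12, 114, 312, 606
D1: -2, 10, 124, 436
b: 0, -2, 8, 132

132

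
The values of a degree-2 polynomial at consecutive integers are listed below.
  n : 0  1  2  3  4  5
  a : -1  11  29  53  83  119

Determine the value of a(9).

323

D1: 12  18  24  30  36
D2: 6  6  6  6
Constant second difference = 6, so extend:
36 + 6 = 42;  119 + 42 = 161
42 + 6 = 48;  161 + 48 = 209
48 + 6 = 54;  209 + 54 = 263
54 + 6 = 60;  263 + 60 = 323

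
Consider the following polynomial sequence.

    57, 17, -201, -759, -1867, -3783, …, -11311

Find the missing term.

-6813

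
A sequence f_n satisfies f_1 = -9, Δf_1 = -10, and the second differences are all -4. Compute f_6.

-99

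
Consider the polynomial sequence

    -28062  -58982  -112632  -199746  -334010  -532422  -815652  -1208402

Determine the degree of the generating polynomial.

-30920, -53650, -87114, -134264, -198412, -283230, -392750
-22730, -33464, -47150, -64148, -84818, -109520
-10734, -13686, -16998, -20670, -24702
-2952, -3312, -3672, -4032
-360, -360, -360
The fifth differences are constant, so the polynomial has degree 5.

5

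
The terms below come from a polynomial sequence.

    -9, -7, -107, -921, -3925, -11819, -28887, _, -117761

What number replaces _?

-61357

Using the first 7 terms:
2, -100, -814, -3004, -7894, -17068
-102, -714, -2190, -4890, -9174
-612, -1476, -2700, -4284
-864, -1224, -1584
-360, -360
Constant fifth difference = -360.
Extend forward: -1584 − 360 = -1944;  -4284 − 1944 = -6228;  -9174 − 6228 = -15402;  -17068 − 15402 = -32470;  -28887 − 32470 = -61357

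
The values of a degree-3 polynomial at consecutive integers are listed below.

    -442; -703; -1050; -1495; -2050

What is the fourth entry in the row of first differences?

-555

First differences: -261, -347, -445, -555
Second differences: -86, -98, -110
Third differences: -12, -12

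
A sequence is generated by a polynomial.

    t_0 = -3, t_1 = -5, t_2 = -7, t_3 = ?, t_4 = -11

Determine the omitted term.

-9

Using the first 3 terms:
First differences: -2  -2
Constant first difference = -2.
Extend forward: -7 − 2 = -9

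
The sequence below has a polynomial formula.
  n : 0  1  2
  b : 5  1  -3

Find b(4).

-11

D1: -4  -4
The first differences are constant (-4).
-3 − 4 = -7
-7 − 4 = -11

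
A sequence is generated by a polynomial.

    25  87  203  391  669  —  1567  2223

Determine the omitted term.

1055

Using the first 5 terms:
Δ: 62, 116, 188, 278
Δ²: 54, 72, 90
Δ³: 18, 18
Constant third difference = 18.
Extend forward: 90 + 18 = 108;  278 + 108 = 386;  669 + 386 = 1055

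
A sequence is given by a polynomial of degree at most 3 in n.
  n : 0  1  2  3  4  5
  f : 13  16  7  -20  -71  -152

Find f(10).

-1217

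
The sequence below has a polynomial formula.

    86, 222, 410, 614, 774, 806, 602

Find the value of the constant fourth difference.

Δ: 136, 188, 204, 160, 32, -204
Δ²: 52, 16, -44, -128, -236
Δ³: -36, -60, -84, -108
Δ⁴: -24, -24, -24

-24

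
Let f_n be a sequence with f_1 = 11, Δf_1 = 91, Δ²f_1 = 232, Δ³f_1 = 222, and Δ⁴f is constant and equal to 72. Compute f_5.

Build the table forward from the leading diagonal:
Δ⁴: 72  72  72  72  72
Δ³: 222  294  366  438  510
Δ²: 232  454  748  1114  1552
Δ: 91  323  777  1525  2639
f: 11  102  425  1202  2727

2727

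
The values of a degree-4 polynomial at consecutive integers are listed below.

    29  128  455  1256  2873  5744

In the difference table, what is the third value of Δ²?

D1: 99, 327, 801, 1617, 2871
D2: 228, 474, 816, 1254
D3: 246, 342, 438
D4: 96, 96

816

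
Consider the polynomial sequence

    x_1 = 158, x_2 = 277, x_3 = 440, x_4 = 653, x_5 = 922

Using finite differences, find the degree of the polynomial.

3

D1: 119, 163, 213, 269
D2: 44, 50, 56
D3: 6, 6
The third differences are constant, so the polynomial has degree 3.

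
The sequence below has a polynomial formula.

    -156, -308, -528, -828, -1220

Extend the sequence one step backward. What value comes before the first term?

-60

D1: -152  -220  -300  -392
D2: -68  -80  -92
D3: -12  -12
The third differences are constant at -12.
Work back: -68 + 12 = -56;  -152 + 56 = -96;  -156 + 96 = -60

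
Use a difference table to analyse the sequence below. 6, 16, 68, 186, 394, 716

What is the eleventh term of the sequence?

4876

First differences: 10  52  118  208  322
Second differences: 42  66  90  114
Third differences: 24  24  24
The third differences are constant (24).
114 + 24 = 138;  322 + 138 = 460;  716 + 460 = 1176
138 + 24 = 162;  460 + 162 = 622;  1176 + 622 = 1798
162 + 24 = 186;  622 + 186 = 808;  1798 + 808 = 2606
186 + 24 = 210;  808 + 210 = 1018;  2606 + 1018 = 3624
210 + 24 = 234;  1018 + 234 = 1252;  3624 + 1252 = 4876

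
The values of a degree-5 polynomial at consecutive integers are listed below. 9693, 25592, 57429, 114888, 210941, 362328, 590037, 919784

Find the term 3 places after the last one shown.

2859413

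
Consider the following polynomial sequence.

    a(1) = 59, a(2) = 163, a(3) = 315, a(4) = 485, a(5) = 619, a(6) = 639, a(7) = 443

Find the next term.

-95

First differences: 104  152  170  134  20  -196
Second differences: 48  18  -36  -114  -216
Third differences: -30  -54  -78  -102
Fourth differences: -24  -24  -24
Fourth differences constant at -24.
-102 − 24 = -126;  -216 − 126 = -342;  -196 − 342 = -538;  443 − 538 = -95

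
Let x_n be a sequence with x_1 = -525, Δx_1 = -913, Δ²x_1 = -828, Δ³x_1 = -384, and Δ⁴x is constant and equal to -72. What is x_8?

-40264

Build the table forward from the leading diagonal:
Fourth differences: -72, -72, -72, -72, -72, -72, -72, -72
Third differences: -384, -456, -528, -600, -672, -744, -816, -888
Second differences: -828, -1212, -1668, -2196, -2796, -3468, -4212, -5028
First differences: -913, -1741, -2953, -4621, -6817, -9613, -13081, -17293
x: -525, -1438, -3179, -6132, -10753, -17570, -27183, -40264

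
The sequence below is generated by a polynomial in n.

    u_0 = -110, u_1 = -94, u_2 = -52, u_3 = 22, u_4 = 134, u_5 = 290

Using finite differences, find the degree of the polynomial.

3

D1: 16, 42, 74, 112, 156
D2: 26, 32, 38, 44
D3: 6, 6, 6
The third differences are constant, so the polynomial has degree 3.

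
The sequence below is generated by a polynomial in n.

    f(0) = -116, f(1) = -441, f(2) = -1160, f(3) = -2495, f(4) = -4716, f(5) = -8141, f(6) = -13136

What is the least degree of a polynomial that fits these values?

4

Δ: -325, -719, -1335, -2221, -3425, -4995
Δ²: -394, -616, -886, -1204, -1570
Δ³: -222, -270, -318, -366
Δ⁴: -48, -48, -48
The fourth differences are constant, so the polynomial has degree 4.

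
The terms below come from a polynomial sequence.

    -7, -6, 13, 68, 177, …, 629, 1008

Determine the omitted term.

358

Using the first 5 terms:
First differences: 1, 19, 55, 109
Second differences: 18, 36, 54
Third differences: 18, 18
Constant third difference = 18.
Extend forward: 54 + 18 = 72;  109 + 72 = 181;  177 + 181 = 358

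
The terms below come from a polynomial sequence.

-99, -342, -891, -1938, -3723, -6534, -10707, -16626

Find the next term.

-24723

D1: -243, -549, -1047, -1785, -2811, -4173, -5919
D2: -306, -498, -738, -1026, -1362, -1746
D3: -192, -240, -288, -336, -384
D4: -48, -48, -48, -48
Constant fourth difference = -48, so extend:
-384 − 48 = -432;  -1746 − 432 = -2178;  -5919 − 2178 = -8097;  -16626 − 8097 = -24723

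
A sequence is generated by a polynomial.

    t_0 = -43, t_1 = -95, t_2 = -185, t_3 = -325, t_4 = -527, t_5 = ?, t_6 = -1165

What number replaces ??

-803

Using the first 5 terms:
-52, -90, -140, -202
-38, -50, -62
-12, -12
Constant third difference = -12.
Extend forward: -62 − 12 = -74;  -202 − 74 = -276;  -527 − 276 = -803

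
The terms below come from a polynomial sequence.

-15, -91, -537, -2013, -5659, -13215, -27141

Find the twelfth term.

-343941

Δ: -76, -446, -1476, -3646, -7556, -13926
Δ²: -370, -1030, -2170, -3910, -6370
Δ³: -660, -1140, -1740, -2460
Δ⁴: -480, -600, -720
Δ⁵: -120, -120
Fifth differences constant at -120.
-720 − 120 = -840;  -2460 − 840 = -3300;  -6370 − 3300 = -9670;  -13926 − 9670 = -23596;  -27141 − 23596 = -50737
-840 − 120 = -960;  -3300 − 960 = -4260;  -9670 − 4260 = -13930;  -23596 − 13930 = -37526;  -50737 − 37526 = -88263
-960 − 120 = -1080;  -4260 − 1080 = -5340;  -13930 − 5340 = -19270;  -37526 − 19270 = -56796;  -88263 − 56796 = -145059
-1080 − 120 = -1200;  -5340 − 1200 = -6540;  -19270 − 6540 = -25810;  -56796 − 25810 = -82606;  -145059 − 82606 = -227665
-1200 − 120 = -1320;  -6540 − 1320 = -7860;  -25810 − 7860 = -33670;  -82606 − 33670 = -116276;  -227665 − 116276 = -343941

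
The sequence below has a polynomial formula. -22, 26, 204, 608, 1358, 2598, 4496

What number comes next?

D1: 48, 178, 404, 750, 1240, 1898
D2: 130, 226, 346, 490, 658
D3: 96, 120, 144, 168
D4: 24, 24, 24
Fourth differences constant at 24.
168 + 24 = 192;  658 + 192 = 850;  1898 + 850 = 2748;  4496 + 2748 = 7244

7244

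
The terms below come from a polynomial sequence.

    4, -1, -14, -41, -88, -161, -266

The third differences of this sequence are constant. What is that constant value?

Δ: -5, -13, -27, -47, -73, -105
Δ²: -8, -14, -20, -26, -32
Δ³: -6, -6, -6, -6

-6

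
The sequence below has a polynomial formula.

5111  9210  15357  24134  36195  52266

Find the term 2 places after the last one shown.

99702

First differences: 4099, 6147, 8777, 12061, 16071
Second differences: 2048, 2630, 3284, 4010
Third differences: 582, 654, 726
Fourth differences: 72, 72
Fourth differences constant at 72.
726 + 72 = 798;  4010 + 798 = 4808;  16071 + 4808 = 20879;  52266 + 20879 = 73145
798 + 72 = 870;  4808 + 870 = 5678;  20879 + 5678 = 26557;  73145 + 26557 = 99702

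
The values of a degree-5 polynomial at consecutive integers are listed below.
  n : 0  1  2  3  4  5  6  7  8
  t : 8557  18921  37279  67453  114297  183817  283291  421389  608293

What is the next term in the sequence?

Δ: 10364  18358  30174  46844  69520  99474  138098  186904
Δ²: 7994  11816  16670  22676  29954  38624  48806
Δ³: 3822  4854  6006  7278  8670  10182
Δ⁴: 1032  1152  1272  1392  1512
Δ⁵: 120  120  120  120
The fifth differences are constant (120).
1512 + 120 = 1632;  10182 + 1632 = 11814;  48806 + 11814 = 60620;  186904 + 60620 = 247524;  608293 + 247524 = 855817

855817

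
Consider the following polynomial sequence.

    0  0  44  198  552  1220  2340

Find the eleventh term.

Δ: 0  44  154  354  668  1120
Δ²: 44  110  200  314  452
Δ³: 66  90  114  138
Δ⁴: 24  24  24
The fourth differences are constant (24).
138 + 24 = 162;  452 + 162 = 614;  1120 + 614 = 1734;  2340 + 1734 = 4074
162 + 24 = 186;  614 + 186 = 800;  1734 + 800 = 2534;  4074 + 2534 = 6608
186 + 24 = 210;  800 + 210 = 1010;  2534 + 1010 = 3544;  6608 + 3544 = 10152
210 + 24 = 234;  1010 + 234 = 1244;  3544 + 1244 = 4788;  10152 + 4788 = 14940

14940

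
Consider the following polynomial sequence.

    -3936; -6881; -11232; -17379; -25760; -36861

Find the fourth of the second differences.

Δ: -2945, -4351, -6147, -8381, -11101
Δ²: -1406, -1796, -2234, -2720
Δ³: -390, -438, -486
Δ⁴: -48, -48

-2720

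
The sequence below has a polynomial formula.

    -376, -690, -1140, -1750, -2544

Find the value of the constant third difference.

-24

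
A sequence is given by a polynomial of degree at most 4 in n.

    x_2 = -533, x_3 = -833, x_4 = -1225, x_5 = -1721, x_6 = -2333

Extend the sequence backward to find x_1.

-313

-300  -392  -496  -612
-92  -104  -116
-12  -12
The third differences are constant at -12.
Work back: -92 + 12 = -80;  -300 + 80 = -220;  -533 + 220 = -313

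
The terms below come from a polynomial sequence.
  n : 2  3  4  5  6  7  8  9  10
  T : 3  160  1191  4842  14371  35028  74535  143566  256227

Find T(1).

6

First differences: 157  1031  3651  9529  20657  39507  69031  112661
Second differences: 874  2620  5878  11128  18850  29524  43630
Third differences: 1746  3258  5250  7722  10674  14106
Fourth differences: 1512  1992  2472  2952  3432
Fifth differences: 480  480  480  480
The fifth differences are constant at 480.
Work back: 1512 − 480 = 1032;  1746 − 1032 = 714;  874 − 714 = 160;  157 − 160 = -3;  3 + 3 = 6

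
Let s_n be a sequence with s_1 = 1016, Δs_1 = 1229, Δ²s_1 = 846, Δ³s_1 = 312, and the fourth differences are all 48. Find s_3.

4320

Build the table forward from the leading diagonal:
Δ⁴: 48, 48, 48
Δ³: 312, 360, 408
Δ²: 846, 1158, 1518
Δ: 1229, 2075, 3233
s: 1016, 2245, 4320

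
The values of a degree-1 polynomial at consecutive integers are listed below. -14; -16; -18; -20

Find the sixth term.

-24

First differences: -2, -2, -2
First differences constant at -2.
-20 − 2 = -22
-22 − 2 = -24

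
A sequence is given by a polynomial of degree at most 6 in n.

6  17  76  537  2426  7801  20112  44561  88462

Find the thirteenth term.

698946

D1: 11, 59, 461, 1889, 5375, 12311, 24449, 43901
D2: 48, 402, 1428, 3486, 6936, 12138, 19452
D3: 354, 1026, 2058, 3450, 5202, 7314
D4: 672, 1032, 1392, 1752, 2112
D5: 360, 360, 360, 360
The fifth differences are constant (360).
2112 + 360 = 2472;  7314 + 2472 = 9786;  19452 + 9786 = 29238;  43901 + 29238 = 73139;  88462 + 73139 = 161601
2472 + 360 = 2832;  9786 + 2832 = 12618;  29238 + 12618 = 41856;  73139 + 41856 = 114995;  161601 + 114995 = 276596
2832 + 360 = 3192;  12618 + 3192 = 15810;  41856 + 15810 = 57666;  114995 + 57666 = 172661;  276596 + 172661 = 449257
3192 + 360 = 3552;  15810 + 3552 = 19362;  57666 + 19362 = 77028;  172661 + 77028 = 249689;  449257 + 249689 = 698946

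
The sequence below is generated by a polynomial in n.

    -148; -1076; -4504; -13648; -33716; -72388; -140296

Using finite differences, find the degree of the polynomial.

5

Δ: -928, -3428, -9144, -20068, -38672, -67908
Δ²: -2500, -5716, -10924, -18604, -29236
Δ³: -3216, -5208, -7680, -10632
Δ⁴: -1992, -2472, -2952
Δ⁵: -480, -480
The fifth differences are constant, so the polynomial has degree 5.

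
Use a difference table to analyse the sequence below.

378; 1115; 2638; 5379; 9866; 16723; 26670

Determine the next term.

40523

737 , 1523 , 2741 , 4487 , 6857 , 9947
786 , 1218 , 1746 , 2370 , 3090
432 , 528 , 624 , 720
96 , 96 , 96
Constant fourth difference = 96, so extend:
720 + 96 = 816;  3090 + 816 = 3906;  9947 + 3906 = 13853;  26670 + 13853 = 40523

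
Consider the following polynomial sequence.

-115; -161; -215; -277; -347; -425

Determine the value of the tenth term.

First differences: -46  -54  -62  -70  -78
Second differences: -8  -8  -8  -8
Constant second difference = -8, so extend:
-78 − 8 = -86;  -425 − 86 = -511
-86 − 8 = -94;  -511 − 94 = -605
-94 − 8 = -102;  -605 − 102 = -707
-102 − 8 = -110;  -707 − 110 = -817

-817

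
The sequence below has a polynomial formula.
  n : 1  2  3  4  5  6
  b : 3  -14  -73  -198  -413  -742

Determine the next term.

First differences: -17  -59  -125  -215  -329
Second differences: -42  -66  -90  -114
Third differences: -24  -24  -24
Constant third difference = -24, so extend:
-114 − 24 = -138;  -329 − 138 = -467;  -742 − 467 = -1209

-1209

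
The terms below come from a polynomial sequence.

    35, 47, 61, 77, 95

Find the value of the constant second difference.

2

D1: 12, 14, 16, 18
D2: 2, 2, 2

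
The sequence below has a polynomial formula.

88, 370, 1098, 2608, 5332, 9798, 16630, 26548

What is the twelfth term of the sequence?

114840

282  728  1510  2724  4466  6832  9918
446  782  1214  1742  2366  3086
336  432  528  624  720
96  96  96  96
Constant fourth difference = 96, so extend:
720 + 96 = 816;  3086 + 816 = 3902;  9918 + 3902 = 13820;  26548 + 13820 = 40368
816 + 96 = 912;  3902 + 912 = 4814;  13820 + 4814 = 18634;  40368 + 18634 = 59002
912 + 96 = 1008;  4814 + 1008 = 5822;  18634 + 5822 = 24456;  59002 + 24456 = 83458
1008 + 96 = 1104;  5822 + 1104 = 6926;  24456 + 6926 = 31382;  83458 + 31382 = 114840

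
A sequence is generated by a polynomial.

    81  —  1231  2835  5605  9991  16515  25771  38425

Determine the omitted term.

Using the last 7 terms:
1604  2770  4386  6524  9256  12654
1166  1616  2138  2732  3398
450  522  594  666
72  72  72
Constant fourth difference = 72.
Extend backward: 450 − 72 = 378;  1166 − 378 = 788;  1604 − 788 = 816;  1231 − 816 = 415

415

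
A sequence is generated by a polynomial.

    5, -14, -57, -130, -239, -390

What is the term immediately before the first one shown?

D1: -19  -43  -73  -109  -151
D2: -24  -30  -36  -42
D3: -6  -6  -6
The third differences are constant at -6.
Work back: -24 + 6 = -18;  -19 + 18 = -1;  5 + 1 = 6

6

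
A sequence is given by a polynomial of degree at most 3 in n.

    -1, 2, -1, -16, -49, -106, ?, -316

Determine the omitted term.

Using the first 6 terms:
Δ: 3, -3, -15, -33, -57
Δ²: -6, -12, -18, -24
Δ³: -6, -6, -6
Constant third difference = -6.
Extend forward: -24 − 6 = -30;  -57 − 30 = -87;  -106 − 87 = -193

-193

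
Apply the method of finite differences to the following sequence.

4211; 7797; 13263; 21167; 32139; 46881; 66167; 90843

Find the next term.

Δ: 3586, 5466, 7904, 10972, 14742, 19286, 24676
Δ²: 1880, 2438, 3068, 3770, 4544, 5390
Δ³: 558, 630, 702, 774, 846
Δ⁴: 72, 72, 72, 72
Constant fourth difference = 72, so extend:
846 + 72 = 918;  5390 + 918 = 6308;  24676 + 6308 = 30984;  90843 + 30984 = 121827

121827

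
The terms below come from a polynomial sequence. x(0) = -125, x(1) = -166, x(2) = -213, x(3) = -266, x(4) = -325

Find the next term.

D1: -41, -47, -53, -59
D2: -6, -6, -6
The second differences are constant (-6).
-59 − 6 = -65;  -325 − 65 = -390

-390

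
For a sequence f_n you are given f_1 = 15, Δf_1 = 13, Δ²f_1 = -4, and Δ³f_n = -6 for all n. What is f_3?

37

Build the table forward from the leading diagonal:
Δ³: -6  -6  -6
Δ²: -4  -10  -16
Δ: 13  9  -1
f: 15  28  37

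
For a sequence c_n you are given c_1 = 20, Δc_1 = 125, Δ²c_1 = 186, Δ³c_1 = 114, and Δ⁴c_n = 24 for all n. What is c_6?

Build the table forward from the leading diagonal:
D4: 24  24  24  24  24  24
D3: 114  138  162  186  210  234
D2: 186  300  438  600  786  996
D1: 125  311  611  1049  1649  2435
c: 20  145  456  1067  2116  3765

3765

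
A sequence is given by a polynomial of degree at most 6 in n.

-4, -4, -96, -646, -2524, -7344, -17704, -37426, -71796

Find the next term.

Δ: 0, -92, -550, -1878, -4820, -10360, -19722, -34370
Δ²: -92, -458, -1328, -2942, -5540, -9362, -14648
Δ³: -366, -870, -1614, -2598, -3822, -5286
Δ⁴: -504, -744, -984, -1224, -1464
Δ⁵: -240, -240, -240, -240
The fifth differences are constant (-240).
-1464 − 240 = -1704;  -5286 − 1704 = -6990;  -14648 − 6990 = -21638;  -34370 − 21638 = -56008;  -71796 − 56008 = -127804

-127804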